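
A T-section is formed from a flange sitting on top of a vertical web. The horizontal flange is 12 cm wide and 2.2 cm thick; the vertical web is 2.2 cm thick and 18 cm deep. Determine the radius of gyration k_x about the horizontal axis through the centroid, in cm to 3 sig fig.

k_x ≈ 6.39 cm

Split into non-overlapping primitives; take the origin at the lower-left of the bounding box.
Flange: 12 × 2.2, A = 26.4 cm², y = 19.1 cm, Ī = 10.648 cm⁴.
Web: 2.2 × 18, A = 39.6 cm², y = 9 cm, Ī = 1069.2 cm⁴.
Centroid: ȳ = ΣA·y / ΣA = 13.04 cm.
Transfer each piece to the horizontal axis through the centroid using Ī + A·d² with d = y − 13.04:
  flange: d = 6.06 cm → contributes +980.15 cm⁴
  web: d = -4.04 cm → contributes +1715.5 cm⁴
Total I = 2695.7 cm⁴.
Radius of gyration: k = √(I/A) = √(2695.7 / 66) = 6.3909 cm.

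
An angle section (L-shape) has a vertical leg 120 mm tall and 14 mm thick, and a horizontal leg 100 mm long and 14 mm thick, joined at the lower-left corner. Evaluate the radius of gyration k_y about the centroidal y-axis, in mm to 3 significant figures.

k_y ≈ 29.6 mm

Split into non-overlapping primitives; take the origin at the lower-left of the bounding box.
Vertical leg: 14 × 120, A = 1 680 mm², x = 7 mm, Ī = 27 440 mm⁴.
Horizontal leg (remainder): 86 × 14, A = 1 204 mm², x = 57 mm, Ī = 742 065 mm⁴.
Centroid: x̄ = ΣA·x / ΣA = 27.874 mm.
Transfer each piece to the centroidal y-axis using Ī + A·d² with d = x − 27.874:
  vertical leg: d = -20.874 mm → contributes +759 441 mm⁴
  horizontal leg (remainder): d = 29.126 mm → contributes +1 763 462 mm⁴
Total I = 2 522 903 mm⁴.
Radius of gyration: k = √(I/A) = √(2 522 903 / 2 884) = 29.577 mm.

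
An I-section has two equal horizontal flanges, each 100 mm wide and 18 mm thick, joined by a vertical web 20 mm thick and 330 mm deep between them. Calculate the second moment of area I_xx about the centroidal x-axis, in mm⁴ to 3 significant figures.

Break the section into simple shapes (no overlaps), measuring from the bottom-left corner of the bounding box.
Bottom flange: 100 × 18, A = 1 800 mm², y = 9 mm, Ī = 48 600 mm⁴.
Web: 20 × 330, A = 6 600 mm², y = 183 mm, Ī = 59 895 000 mm⁴.
Top flange: 100 × 18, A = 1 800 mm², y = 357 mm, Ī = 48 600 mm⁴.
By symmetry the centroid is at mid-height, ȳ = 183 mm.
Transfer each piece to the centroidal x-axis using Ī + A·d² with d = y − 183:
  bottom flange: d = -174 mm → contributes +54 545 400 mm⁴
  web: d = 0 mm → contributes +59 895 000 mm⁴
  top flange: d = 174 mm → contributes +54 545 400 mm⁴
Total I = 168 985 800 mm⁴.

I_xx ≈ 1.69 × 10⁸ mm⁴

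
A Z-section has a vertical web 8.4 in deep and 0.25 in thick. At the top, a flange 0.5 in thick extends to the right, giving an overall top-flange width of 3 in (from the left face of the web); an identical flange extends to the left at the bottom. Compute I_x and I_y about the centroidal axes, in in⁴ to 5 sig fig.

I_x ≈ 55.312 in⁴, I_y ≈ 7.9315 in⁴

Split into non-overlapping primitives; take the origin at the lower-left of the bounding box.
Web: 0.25 × 8.4, A = 2.1 in², y = 4.2 in, Ī = 12.348 in⁴.
Top flange (beyond web): 2.75 × 0.5, A = 1.375 in², y = 8.15 in, Ī = 0.02864583 in⁴.
Bottom flange (beyond web): 2.75 × 0.5, A = 1.375 in², y = 0.25 in, Ī = 0.02864583 in⁴.
Centroid: ȳ = ΣA·y / ΣA = 4.2 in.
Transfer each piece to the centroidal x-axis using Ī + A·d² with d = y − 4.2:
  web: d = 0 in → contributes +12.348 in⁴
  top flange (beyond web): d = 3.95 in → contributes +21.48208 in⁴
  bottom flange (beyond web): d = -3.95 in → contributes +21.48208 in⁴
Total I = 55.31217 in⁴.
For the y-axis: x̄ = 2.875 in.
Repeating about the centroidal y-axis gives I_y = 7.93151 in⁴.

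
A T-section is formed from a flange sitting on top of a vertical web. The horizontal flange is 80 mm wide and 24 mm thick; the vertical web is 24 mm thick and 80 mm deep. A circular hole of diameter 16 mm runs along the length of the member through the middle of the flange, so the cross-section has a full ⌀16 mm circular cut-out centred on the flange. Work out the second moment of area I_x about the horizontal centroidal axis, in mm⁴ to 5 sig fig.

Break the section into simple shapes (no overlaps), measuring from the bottom-left corner of the bounding box.
Flange: 80 × 24, A = 1 920 mm², y = 92 mm, Ī = 92 160 mm⁴.
Web: 24 × 80, A = 1 920 mm², y = 40 mm, Ī = 1 024 000 mm⁴.
Hole (subtracted): ⌀16, A = 201.0619 mm², y = 92 mm, Ī = 3216.991 mm⁴.
Centroid: ȳ = ΣA·y / ΣA = 64.56342 mm.
Transfer each piece to the horizontal centroidal axis using Ī + A·d² with d = y − 64.56342:
  flange: d = 27.43658 mm → contributes +1 537 470 mm⁴
  web: d = -24.56342 mm → contributes +2 182 455 mm⁴
  hole: d = 27.43658 mm → contributes −154569.5 mm⁴
Total I = 3 565 355 mm⁴.

I_x ≈ 3.5654 × 10⁶ mm⁴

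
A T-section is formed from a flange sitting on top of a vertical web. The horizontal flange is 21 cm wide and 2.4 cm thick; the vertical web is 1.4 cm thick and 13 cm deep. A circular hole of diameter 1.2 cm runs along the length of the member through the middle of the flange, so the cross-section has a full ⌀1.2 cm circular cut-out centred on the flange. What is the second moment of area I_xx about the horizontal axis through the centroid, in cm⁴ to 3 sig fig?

Split into non-overlapping primitives; take the origin at the lower-left of the bounding box.
Flange: 21 × 2.4, A = 50.4 cm², y = 14.2 cm, Ī = 24.192 cm⁴.
Web: 1.4 × 13, A = 18.2 cm², y = 6.5 cm, Ī = 256.32 cm⁴.
Hole (subtracted): ⌀1.2, A = 1.131 cm², y = 14.2 cm, Ī = 0.10179 cm⁴.
Centroid: ȳ = ΣA·y / ΣA = 12.123 cm.
Transfer each piece to the horizontal axis through the centroid using Ī + A·d² with d = y − 12.123:
  flange: d = 2.0771 cm → contributes +241.64 cm⁴
  web: d = -5.6229 cm → contributes +831.75 cm⁴
  hole: d = 2.0771 cm → contributes −4.9812 cm⁴
Total I = 1068.4 cm⁴.

I_xx ≈ 1070 cm⁴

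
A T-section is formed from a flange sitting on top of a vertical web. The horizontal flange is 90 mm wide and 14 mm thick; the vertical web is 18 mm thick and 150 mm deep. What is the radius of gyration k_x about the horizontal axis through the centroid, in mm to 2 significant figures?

k_x ≈ 52 mm

Treat the section as a set of non-overlapping primitives; coordinates are from the bounding-box lower-left.
Flange: 90 × 14, A = 1 260 mm², y = 157 mm, Ī = 20 580 mm⁴.
Web: 18 × 150, A = 2 700 mm², y = 75 mm, Ī = 5 062 500 mm⁴.
Centroid: ȳ = ΣA·y / ΣA = 101.1 mm.
Transfer each piece to the horizontal axis through the centroid using Ī + A·d² with d = y − 101.1:
  flange: d = 55.91 mm → contributes +3 959 121 mm⁴
  web: d = -26.09 mm → contributes +6 900 486 mm⁴
Total I = 10 859 607 mm⁴.
Radius of gyration: k = √(I/A) = √(10 859 607 / 3 960) = 52.37 mm.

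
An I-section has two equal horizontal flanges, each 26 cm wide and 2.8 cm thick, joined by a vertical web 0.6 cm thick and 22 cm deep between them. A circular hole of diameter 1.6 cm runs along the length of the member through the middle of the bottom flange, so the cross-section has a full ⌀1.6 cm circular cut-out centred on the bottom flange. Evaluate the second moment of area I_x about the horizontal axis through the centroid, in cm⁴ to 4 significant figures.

Break the section into simple shapes (no overlaps), measuring from the bottom-left corner of the bounding box.
Bottom flange: 26 × 2.8, A = 72.8 cm², y = 1.4 cm, Ī = 47.5627 cm⁴.
Web: 0.6 × 22, A = 13.2 cm², y = 13.8 cm, Ī = 532.4 cm⁴.
Top flange: 26 × 2.8, A = 72.8 cm², y = 26.2 cm, Ī = 47.5627 cm⁴.
Hole (subtracted): ⌀1.6, A = 2.01062 cm², y = 1.4 cm, Ī = 0.321699 cm⁴.
Centroid: ȳ = ΣA·y / ΣA = 13.959 cm.
Transfer each piece to the horizontal axis through the centroid using Ī + A·d² with d = y − 13.959:
  bottom flange: d = -12.559 cm → contributes +11530.2 cm⁴
  web: d = -0.159014 cm → contributes +532.734 cm⁴
  top flange: d = 12.241 cm → contributes +10 956 cm⁴
  hole: d = -12.559 cm → contributes −317.454 cm⁴
Total I = 22701.5 cm⁴.

I_x ≈ 2.270 × 10⁴ cm⁴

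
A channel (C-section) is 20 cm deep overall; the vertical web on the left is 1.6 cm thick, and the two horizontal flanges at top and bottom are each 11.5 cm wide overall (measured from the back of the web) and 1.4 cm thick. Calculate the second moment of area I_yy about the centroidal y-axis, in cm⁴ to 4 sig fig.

Treat the section as a set of non-overlapping primitives; coordinates are from the bounding-box lower-left.
Web: 1.6 × 20, A = 32 cm², x = 0.8 cm, Ī = 6.82667 cm⁴.
Top flange (beyond web): 9.9 × 1.4, A = 13.86 cm², x = 6.55 cm, Ī = 113.202 cm⁴.
Bottom flange (beyond web): 9.9 × 1.4, A = 13.86 cm², x = 6.55 cm, Ī = 113.202 cm⁴.
Centroid: x̄ = ΣA·x / ΣA = 3.46896 cm.
Transfer each piece to the centroidal y-axis using Ī + A·d² with d = x − 3.46896:
  web: d = -2.66896 cm → contributes +234.773 cm⁴
  top flange (beyond web): d = 3.08104 cm → contributes +244.772 cm⁴
  bottom flange (beyond web): d = 3.08104 cm → contributes +244.772 cm⁴
Total I = 724.318 cm⁴.

I_yy ≈ 724.3 cm⁴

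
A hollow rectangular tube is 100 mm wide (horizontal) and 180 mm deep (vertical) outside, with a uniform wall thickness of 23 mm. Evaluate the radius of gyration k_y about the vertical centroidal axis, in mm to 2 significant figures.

Break the section into simple shapes (no overlaps), measuring from the bottom-left corner of the bounding box.
Outer rectangle: 100 × 180, A = 18 000 mm², x = 50 mm, Ī = 15 000 000 mm⁴.
Inner void (subtracted): 54 × 134, A = 7 236 mm², x = 50 mm, Ī = 1 758 348 mm⁴.
By symmetry the centroid is at mid-width, x̄ = 50 mm.
All pieces are centred on the vertical centroidal axis, so I = ΣĪ (holes subtracted) = 13 241 652 mm⁴.
Radius of gyration: k = √(I/A) = √(13 241 652 / 10 764) = 35.07 mm.

k_y ≈ 35 mm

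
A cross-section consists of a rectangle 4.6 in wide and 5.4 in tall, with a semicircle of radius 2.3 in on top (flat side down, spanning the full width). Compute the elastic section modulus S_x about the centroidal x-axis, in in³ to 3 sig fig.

Treat the section as a set of non-overlapping primitives; coordinates are from the bounding-box lower-left.
Rectangular body: 4.6 × 5.4, A = 24.84 in², y = 2.7 in, Ī = 60.361 in⁴.
Semicircular cap: semicircle r = 2.3, A = 8.3095 in², y = 6.3762 in, Ī = 3.0714 in⁴.
Centroid: ȳ = ΣA·y / ΣA = 3.6215 in.
Transfer each piece to the centroidal x-axis using Ī + A·d² with d = y − 3.6215:
  rectangular body: d = -0.92149 in → contributes +81.454 in⁴
  semicircular cap: d = 2.7547 in → contributes +66.125 in⁴
Total I = 147.58 in⁴.
Extreme fibre distance c = 4.0785 in; S = I/c = 36.185 in³.

S_x ≈ 36.2 in³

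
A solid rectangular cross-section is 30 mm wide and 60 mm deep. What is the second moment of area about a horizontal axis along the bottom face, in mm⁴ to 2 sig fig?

The section: 30 × 60, A = 1 800 mm², y = 30 mm, Ī = 540 000 mm⁴.
Transfer it to the base of the section using Ī + A·d² with d = y − 0:
  the section: d = 30 mm → contributes +2 160 000 mm⁴
Total I = 2 160 000 mm⁴.

I_base ≈ 2.2 × 10⁶ mm⁴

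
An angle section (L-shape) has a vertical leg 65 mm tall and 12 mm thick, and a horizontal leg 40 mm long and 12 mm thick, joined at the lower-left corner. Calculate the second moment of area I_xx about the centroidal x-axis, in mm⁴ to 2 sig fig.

I_xx ≈ 4.4 × 10⁵ mm⁴

Break the section into simple shapes (no overlaps), measuring from the bottom-left corner of the bounding box.
Vertical leg: 12 × 65, A = 780 mm², y = 32.5 mm, Ī = 274 625 mm⁴.
Horizontal leg (remainder): 28 × 12, A = 336 mm², y = 6 mm, Ī = 4 032 mm⁴.
Centroid: ȳ = ΣA·y / ΣA = 24.52 mm.
Transfer each piece to the centroidal x-axis using Ī + A·d² with d = y − 24.52:
  vertical leg: d = 7.978 mm → contributes +324 277 mm⁴
  horizontal leg (remainder): d = -18.52 mm → contributes +119 296 mm⁴
Total I = 443 572 mm⁴.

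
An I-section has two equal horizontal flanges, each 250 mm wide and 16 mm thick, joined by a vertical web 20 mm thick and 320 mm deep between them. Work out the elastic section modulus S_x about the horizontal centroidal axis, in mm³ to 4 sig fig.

Split into non-overlapping primitives; take the origin at the lower-left of the bounding box.
Bottom flange: 250 × 16, A = 4 000 mm², y = 8 mm, Ī = 85333.3 mm⁴.
Web: 20 × 320, A = 6 400 mm², y = 176 mm, Ī = 54 613 333 mm⁴.
Top flange: 250 × 16, A = 4 000 mm², y = 344 mm, Ī = 85333.3 mm⁴.
By symmetry the centroid is at mid-height, ȳ = 176 mm.
Transfer each piece to the horizontal centroidal axis using Ī + A·d² with d = y − 176:
  bottom flange: d = -168 mm → contributes +112 981 333 mm⁴
  web: d = 0 mm → contributes +54 613 333 mm⁴
  top flange: d = 168 mm → contributes +112 981 333 mm⁴
Total I = 280 576 000 mm⁴.
Extreme fibre distance c = 176 mm; S = I/c = 1 594 182 mm³.

S_x ≈ 1.594 × 10⁶ mm³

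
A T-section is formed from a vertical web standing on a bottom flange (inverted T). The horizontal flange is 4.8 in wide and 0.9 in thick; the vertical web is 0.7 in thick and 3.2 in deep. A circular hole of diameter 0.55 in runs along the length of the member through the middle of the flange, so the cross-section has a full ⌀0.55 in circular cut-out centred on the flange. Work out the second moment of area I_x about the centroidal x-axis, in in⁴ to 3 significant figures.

Treat the section as a set of non-overlapping primitives; coordinates are from the bounding-box lower-left.
Flange: 4.8 × 0.9, A = 4.32 in², y = 0.45 in, Ī = 0.2916 in⁴.
Web: 0.7 × 3.2, A = 2.24 in², y = 2.5 in, Ī = 1.9115 in⁴.
Hole (subtracted): ⌀0.55, A = 0.23758 in², y = 0.45 in, Ī = 0.0044918 in⁴.
Centroid: ȳ = ΣA·y / ΣA = 1.1763 in.
Transfer each piece to the centroidal x-axis using Ī + A·d² with d = y − 1.1763:
  flange: d = -0.7263 in → contributes +2.5705 in⁴
  web: d = 1.3237 in → contributes +5.8363 in⁴
  hole: d = -0.7263 in → contributes −0.12982 in⁴
Total I = 8.277 in⁴.

I_x ≈ 8.28 in⁴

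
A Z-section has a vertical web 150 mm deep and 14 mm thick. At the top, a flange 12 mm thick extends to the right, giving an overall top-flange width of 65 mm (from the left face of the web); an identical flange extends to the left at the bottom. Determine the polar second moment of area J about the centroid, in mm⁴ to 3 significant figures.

J ≈ 1.14 × 10⁷ mm⁴

Decompose the section into non-overlapping parts with the origin at the bottom-left of its bounding rectangle.
Web: 14 × 150, A = 2 100 mm², y = 75 mm, Ī = 3 937 500 mm⁴.
Top flange (beyond web): 51 × 12, A = 612 mm², y = 144 mm, Ī = 7 344 mm⁴.
Bottom flange (beyond web): 51 × 12, A = 612 mm², y = 6 mm, Ī = 7 344 mm⁴.
Centroid: ȳ = ΣA·y / ΣA = 75 mm.
Transfer each piece to the centroidal x-axis using Ī + A·d² with d = y − 75:
  web: d = 0 mm → contributes +3 937 500 mm⁴
  top flange (beyond web): d = 69 mm → contributes +2 921 076 mm⁴
  bottom flange (beyond web): d = -69 mm → contributes +2 921 076 mm⁴
Total I = 9 779 652 mm⁴.
For the y-axis: x̄ = 58 mm.
Repeating about the centroidal y-axis gives I_y = 1 592 452 mm⁴.
Polar second moment: J = I_x + I_y = 11 372 104 mm⁴.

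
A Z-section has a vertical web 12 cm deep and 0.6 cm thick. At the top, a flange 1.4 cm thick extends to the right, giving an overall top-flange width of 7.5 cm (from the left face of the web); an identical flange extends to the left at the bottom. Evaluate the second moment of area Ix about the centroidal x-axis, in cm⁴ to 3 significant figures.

Treat the section as a set of non-overlapping primitives; coordinates are from the bounding-box lower-left.
Web: 0.6 × 12, A = 7.2 cm², y = 6 cm, Ī = 86.4 cm⁴.
Top flange (beyond web): 6.9 × 1.4, A = 9.66 cm², y = 11.3 cm, Ī = 1.5778 cm⁴.
Bottom flange (beyond web): 6.9 × 1.4, A = 9.66 cm², y = 0.7 cm, Ī = 1.5778 cm⁴.
Centroid: ȳ = ΣA·y / ΣA = 6 cm.
Transfer each piece to the centroidal x-axis using Ī + A·d² with d = y − 6:
  web: d = 0 cm → contributes +86.4 cm⁴
  top flange (beyond web): d = 5.3 cm → contributes +272.93 cm⁴
  bottom flange (beyond web): d = -5.3 cm → contributes +272.93 cm⁴
Total I = 632.25 cm⁴.

Ix ≈ 632 cm⁴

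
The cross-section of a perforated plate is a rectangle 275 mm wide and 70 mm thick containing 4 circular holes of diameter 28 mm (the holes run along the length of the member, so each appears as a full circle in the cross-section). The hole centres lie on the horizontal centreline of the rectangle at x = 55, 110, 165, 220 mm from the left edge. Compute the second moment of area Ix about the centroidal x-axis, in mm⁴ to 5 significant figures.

Split into non-overlapping primitives; take the origin at the lower-left of the bounding box.
Plate: 275 × 70, A = 19 250 mm², y = 35 mm, Ī = 7 860 417 mm⁴.
Hole 1 (subtracted): ⌀28, A = 615.7522 mm², y = 35 mm, Ī = 30171.86 mm⁴.
Hole 2 (subtracted): ⌀28, A = 615.7522 mm², y = 35 mm, Ī = 30171.86 mm⁴.
Hole 3 (subtracted): ⌀28, A = 615.7522 mm², y = 35 mm, Ī = 30171.86 mm⁴.
Hole 4 (subtracted): ⌀28, A = 615.7522 mm², y = 35 mm, Ī = 30171.86 mm⁴.
By symmetry the centroid is at mid-height, ȳ = 35 mm.
All pieces are centred on the centroidal x-axis, so I = ΣĪ (holes subtracted) = 7 739 729 mm⁴.

Ix ≈ 7.7397 × 10⁶ mm⁴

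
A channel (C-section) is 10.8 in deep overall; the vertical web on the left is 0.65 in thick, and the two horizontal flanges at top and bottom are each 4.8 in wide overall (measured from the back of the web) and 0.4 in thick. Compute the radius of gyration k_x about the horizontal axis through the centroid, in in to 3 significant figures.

Break the section into simple shapes (no overlaps), measuring from the bottom-left corner of the bounding box.
Web: 0.65 × 10.8, A = 7.02 in², y = 5.4 in, Ī = 68.234 in⁴.
Top flange (beyond web): 4.15 × 0.4, A = 1.66 in², y = 10.6 in, Ī = 0.022133 in⁴.
Bottom flange (beyond web): 4.15 × 0.4, A = 1.66 in², y = 0.2 in, Ī = 0.022133 in⁴.
By symmetry the centroid is at mid-height, ȳ = 5.4 in.
Transfer each piece to the horizontal axis through the centroid using Ī + A·d² with d = y − 5.4:
  web: d = 0 in → contributes +68.234 in⁴
  top flange (beyond web): d = 5.2 in → contributes +44.909 in⁴
  bottom flange (beyond web): d = -5.2 in → contributes +44.909 in⁴
Total I = 158.05 in⁴.
Radius of gyration: k = √(I/A) = √(158.05 / 10.34) = 3.9097 in.

k_x ≈ 3.91 in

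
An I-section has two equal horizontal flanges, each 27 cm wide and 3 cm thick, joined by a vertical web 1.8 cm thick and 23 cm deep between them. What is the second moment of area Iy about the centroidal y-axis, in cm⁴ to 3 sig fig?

Decompose the section into non-overlapping parts with the origin at the bottom-left of its bounding rectangle.
Bottom flange: 27 × 3, A = 81 cm², x = 13.5 cm, Ī = 4920.8 cm⁴.
Web: 1.8 × 23, A = 41.4 cm², x = 13.5 cm, Ī = 11.178 cm⁴.
Top flange: 27 × 3, A = 81 cm², x = 13.5 cm, Ī = 4920.8 cm⁴.
By symmetry the centroid is at mid-width, x̄ = 13.5 cm.
All pieces are centred on the centroidal y-axis, so I = ΣĪ = 9852.7 cm⁴.

Iy ≈ 9850 cm⁴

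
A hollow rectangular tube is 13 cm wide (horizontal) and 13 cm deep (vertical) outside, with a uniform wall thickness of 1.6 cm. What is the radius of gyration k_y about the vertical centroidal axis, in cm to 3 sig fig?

Split into non-overlapping primitives; take the origin at the lower-left of the bounding box.
Outer rectangle: 13 × 13, A = 169 cm², x = 6.5 cm, Ī = 2380.1 cm⁴.
Inner void (subtracted): 9.8 × 9.8, A = 96.04 cm², x = 6.5 cm, Ī = 768.64 cm⁴.
By symmetry the centroid is at mid-width, x̄ = 6.5 cm.
All pieces are centred on the vertical centroidal axis, so I = ΣĪ (holes subtracted) = 1611.4 cm⁴.
Radius of gyration: k = √(I/A) = √(1611.4 / 72.96) = 4.6996 cm.

k_y ≈ 4.70 cm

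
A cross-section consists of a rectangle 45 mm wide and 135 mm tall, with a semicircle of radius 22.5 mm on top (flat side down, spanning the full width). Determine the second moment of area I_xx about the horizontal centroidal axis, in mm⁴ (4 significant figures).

I_xx ≈ 1.343 × 10⁷ mm⁴

Split into non-overlapping primitives; take the origin at the lower-left of the bounding box.
Rectangular body: 45 × 135, A = 6 075 mm², y = 67.5 mm, Ī = 9 226 406 mm⁴.
Semicircular cap: semicircle r = 22.5, A = 795.216 mm², y = 144.549 mm, Ī = 28129.5 mm⁴.
Centroid: ȳ = ΣA·y / ΣA = 76.4183 mm.
Transfer each piece to the horizontal centroidal axis using Ī + A·d² with d = y − 76.4183:
  rectangular body: d = -8.91832 mm → contributes +9 709 590 mm⁴
  semicircular cap: d = 68.131 mm → contributes +3 719 385 mm⁴
Total I = 13 428 975 mm⁴.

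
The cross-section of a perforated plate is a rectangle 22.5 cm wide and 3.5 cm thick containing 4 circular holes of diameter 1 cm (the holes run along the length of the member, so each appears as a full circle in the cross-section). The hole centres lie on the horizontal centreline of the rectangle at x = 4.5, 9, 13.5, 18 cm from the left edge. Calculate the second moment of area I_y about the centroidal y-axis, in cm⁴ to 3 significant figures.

I_y ≈ 3240 cm⁴

Decompose the section into non-overlapping parts with the origin at the bottom-left of its bounding rectangle.
Plate: 22.5 × 3.5, A = 78.75 cm², x = 11.25 cm, Ī = 3322.3 cm⁴.
Hole 1 (subtracted): ⌀1, A = 0.7854 cm², x = 4.5 cm, Ī = 0.049087 cm⁴.
Hole 2 (subtracted): ⌀1, A = 0.7854 cm², x = 9 cm, Ī = 0.049087 cm⁴.
Hole 3 (subtracted): ⌀1, A = 0.7854 cm², x = 13.5 cm, Ī = 0.049087 cm⁴.
Hole 4 (subtracted): ⌀1, A = 0.7854 cm², x = 18 cm, Ī = 0.049087 cm⁴.
By symmetry the centroid is at mid-width, x̄ = 11.25 cm.
Transfer each piece to the centroidal y-axis using Ī + A·d² with d = x − 11.25:
  plate: d = 0 cm → contributes +3322.3 cm⁴
  hole 1: d = -6.75 cm → contributes −35.834 cm⁴
  hole 2: d = -2.25 cm → contributes −4.0252 cm⁴
  hole 3: d = 2.25 cm → contributes −4.0252 cm⁴
  hole 4: d = 6.75 cm → contributes −35.834 cm⁴
Total I = 3242.5 cm⁴.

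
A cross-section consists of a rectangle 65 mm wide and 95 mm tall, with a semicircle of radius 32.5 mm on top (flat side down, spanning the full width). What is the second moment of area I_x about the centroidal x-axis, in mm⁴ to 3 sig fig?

I_x ≈ 9.68 × 10⁶ mm⁴

Break the section into simple shapes (no overlaps), measuring from the bottom-left corner of the bounding box.
Rectangular body: 65 × 95, A = 6 175 mm², y = 47.5 mm, Ī = 4 644 115 mm⁴.
Semicircular cap: semicircle r = 32.5, A = 1659.2 mm², y = 108.79 mm, Ī = 122 452 mm⁴.
Centroid: ȳ = ΣA·y / ΣA = 60.481 mm.
Transfer each piece to the centroidal x-axis using Ī + A·d² with d = y − 60.481:
  rectangular body: d = -12.981 mm → contributes +5 684 643 mm⁴
  semicircular cap: d = 48.312 mm → contributes +3 995 066 mm⁴
Total I = 9 679 708 mm⁴.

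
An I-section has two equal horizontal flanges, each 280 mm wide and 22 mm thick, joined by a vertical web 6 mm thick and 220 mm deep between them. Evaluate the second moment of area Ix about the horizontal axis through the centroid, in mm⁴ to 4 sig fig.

Split into non-overlapping primitives; take the origin at the lower-left of the bounding box.
Bottom flange: 280 × 22, A = 6 160 mm², y = 11 mm, Ī = 248 453 mm⁴.
Web: 6 × 220, A = 1 320 mm², y = 132 mm, Ī = 5 324 000 mm⁴.
Top flange: 280 × 22, A = 6 160 mm², y = 253 mm, Ī = 248 453 mm⁴.
By symmetry the centroid is at mid-height, ȳ = 132 mm.
Transfer each piece to the horizontal axis through the centroid using Ī + A·d² with d = y − 132:
  bottom flange: d = -121 mm → contributes +90 437 013 mm⁴
  web: d = 0 mm → contributes +5 324 000 mm⁴
  top flange: d = 121 mm → contributes +90 437 013 mm⁴
Total I = 186 198 027 mm⁴.

Ix ≈ 1.862 × 10⁸ mm⁴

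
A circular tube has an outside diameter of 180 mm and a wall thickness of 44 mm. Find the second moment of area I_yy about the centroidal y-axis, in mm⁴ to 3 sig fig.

I_yy ≈ 4.80 × 10⁷ mm⁴

Split into non-overlapping primitives; take the origin at the lower-left of the bounding box.
Outer circle: ⌀180, A = 25 447 mm², x = 90 mm, Ī = 51 529 974 mm⁴.
Bore (subtracted): ⌀92, A = 6647.6 mm², x = 90 mm, Ī = 3 516 586 mm⁴.
By symmetry the centroid is at mid-width, x̄ = 90 mm.
All pieces are centred on the centroidal y-axis, so I = ΣĪ (holes subtracted) = 48 013 388 mm⁴.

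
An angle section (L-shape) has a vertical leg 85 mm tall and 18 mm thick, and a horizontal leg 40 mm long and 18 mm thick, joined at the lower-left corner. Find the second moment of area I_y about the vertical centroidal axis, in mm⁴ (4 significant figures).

Split into non-overlapping primitives; take the origin at the lower-left of the bounding box.
Vertical leg: 18 × 85, A = 1 530 mm², x = 9 mm, Ī = 41 310 mm⁴.
Horizontal leg (remainder): 22 × 18, A = 396 mm², x = 29 mm, Ī = 15 972 mm⁴.
Centroid: x̄ = ΣA·x / ΣA = 13.1121 mm.
Transfer each piece to the vertical centroidal axis using Ī + A·d² with d = x − 13.1121:
  vertical leg: d = -4.11215 mm → contributes +67 182 mm⁴
  horizontal leg (remainder): d = 15.8879 mm → contributes +115 932 mm⁴
Total I = 183 114 mm⁴.

I_y ≈ 1.831 × 10⁵ mm⁴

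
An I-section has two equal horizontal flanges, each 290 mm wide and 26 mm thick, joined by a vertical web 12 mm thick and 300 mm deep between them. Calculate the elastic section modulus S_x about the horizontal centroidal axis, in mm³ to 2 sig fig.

Treat the section as a set of non-overlapping primitives; coordinates are from the bounding-box lower-left.
Bottom flange: 290 × 26, A = 7 540 mm², y = 13 mm, Ī = 424 753 mm⁴.
Web: 12 × 300, A = 3 600 mm², y = 176 mm, Ī = 27 000 000 mm⁴.
Top flange: 290 × 26, A = 7 540 mm², y = 339 mm, Ī = 424 753 mm⁴.
By symmetry the centroid is at mid-height, ȳ = 176 mm.
Transfer each piece to the horizontal centroidal axis using Ī + A·d² with d = y − 176:
  bottom flange: d = -163 mm → contributes +200 755 013 mm⁴
  web: d = 0 mm → contributes +27 000 000 mm⁴
  top flange: d = 163 mm → contributes +200 755 013 mm⁴
Total I = 428 510 027 mm⁴.
Extreme fibre distance c = 176 mm; S = I/c = 2 434 716 mm³.

S_x ≈ 2.4 × 10⁶ mm³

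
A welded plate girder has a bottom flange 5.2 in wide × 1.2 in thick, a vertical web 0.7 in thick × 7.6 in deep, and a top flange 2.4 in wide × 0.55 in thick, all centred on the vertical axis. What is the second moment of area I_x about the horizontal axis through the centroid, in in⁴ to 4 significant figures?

Break the section into simple shapes (no overlaps), measuring from the bottom-left corner of the bounding box.
Bottom plate: 5.2 × 1.2, A = 6.24 in², y = 0.6 in, Ī = 0.7488 in⁴.
Web plate: 0.7 × 7.6, A = 5.32 in², y = 5 in, Ī = 25.6069 in⁴.
Top plate: 2.4 × 0.55, A = 1.32 in², y = 9.075 in, Ī = 0.033275 in⁴.
Centroid: ȳ = ΣA·y / ΣA = 3.28595 in.
Transfer each piece to the horizontal axis through the centroid using Ī + A·d² with d = y − 3.28595:
  bottom plate: d = -2.68595 in → contributes +45.7661 in⁴
  web plate: d = 1.71405 in → contributes +41.237 in⁴
  top plate: d = 5.78905 in → contributes +44.2706 in⁴
Total I = 131.274 in⁴.

I_x ≈ 131.3 in⁴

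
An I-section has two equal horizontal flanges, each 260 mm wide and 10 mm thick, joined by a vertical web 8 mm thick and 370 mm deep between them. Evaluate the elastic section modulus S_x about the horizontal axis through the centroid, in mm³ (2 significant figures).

S_x ≈ 1.1 × 10⁶ mm³

Decompose the section into non-overlapping parts with the origin at the bottom-left of its bounding rectangle.
Bottom flange: 260 × 10, A = 2 600 mm², y = 5 mm, Ī = 21 667 mm⁴.
Web: 8 × 370, A = 2 960 mm², y = 195 mm, Ī = 33 768 667 mm⁴.
Top flange: 260 × 10, A = 2 600 mm², y = 385 mm, Ī = 21 667 mm⁴.
By symmetry the centroid is at mid-height, ȳ = 195 mm.
Transfer each piece to the horizontal axis through the centroid using Ī + A·d² with d = y − 195:
  bottom flange: d = -190 mm → contributes +93 881 667 mm⁴
  web: d = 0 mm → contributes +33 768 667 mm⁴
  top flange: d = 190 mm → contributes +93 881 667 mm⁴
Total I = 221 532 000 mm⁴.
Extreme fibre distance c = 195 mm; S = I/c = 1 136 062 mm³.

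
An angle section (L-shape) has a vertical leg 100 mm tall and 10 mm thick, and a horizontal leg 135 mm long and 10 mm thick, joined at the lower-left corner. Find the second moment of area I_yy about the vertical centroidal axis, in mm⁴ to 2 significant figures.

Decompose the section into non-overlapping parts with the origin at the bottom-left of its bounding rectangle.
Vertical leg: 10 × 100, A = 1 000 mm², x = 5 mm, Ī = 8 333 mm⁴.
Horizontal leg (remainder): 125 × 10, A = 1 250 mm², x = 72.5 mm, Ī = 1 627 604 mm⁴.
Centroid: x̄ = ΣA·x / ΣA = 42.5 mm.
Transfer each piece to the vertical centroidal axis using Ī + A·d² with d = x − 42.5:
  vertical leg: d = -37.5 mm → contributes +1 414 583 mm⁴
  horizontal leg (remainder): d = 30 mm → contributes +2 752 604 mm⁴
Total I = 4 167 188 mm⁴.

I_yy ≈ 4.2 × 10⁶ mm⁴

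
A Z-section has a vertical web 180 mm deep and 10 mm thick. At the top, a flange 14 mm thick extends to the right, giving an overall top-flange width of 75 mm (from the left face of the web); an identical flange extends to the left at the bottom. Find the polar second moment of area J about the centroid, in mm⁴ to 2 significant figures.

Break the section into simple shapes (no overlaps), measuring from the bottom-left corner of the bounding box.
Web: 10 × 180, A = 1 800 mm², y = 90 mm, Ī = 4 860 000 mm⁴.
Top flange (beyond web): 65 × 14, A = 910 mm², y = 173 mm, Ī = 14 863 mm⁴.
Bottom flange (beyond web): 65 × 14, A = 910 mm², y = 7 mm, Ī = 14 863 mm⁴.
Centroid: ȳ = ΣA·y / ΣA = 90 mm.
Transfer each piece to the centroidal x-axis using Ī + A·d² with d = y − 90:
  web: d = 0 mm → contributes +4 860 000 mm⁴
  top flange (beyond web): d = 83 mm → contributes +6 283 853 mm⁴
  bottom flange (beyond web): d = -83 mm → contributes +6 283 853 mm⁴
Total I = 17 427 707 mm⁴.
For the y-axis: x̄ = 70 mm.
Repeating about the centroidal y-axis gives I_y = 3 215 167 mm⁴.
Polar second moment: J = I_x + I_y = 20 642 873 mm⁴.

J ≈ 2.1 × 10⁷ mm⁴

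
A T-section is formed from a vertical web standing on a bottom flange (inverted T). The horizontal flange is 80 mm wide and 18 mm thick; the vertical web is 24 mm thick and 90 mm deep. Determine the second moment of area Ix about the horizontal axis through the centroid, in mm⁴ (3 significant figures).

Ix ≈ 4.02 × 10⁶ mm⁴

Treat the section as a set of non-overlapping primitives; coordinates are from the bounding-box lower-left.
Flange: 80 × 18, A = 1 440 mm², y = 9 mm, Ī = 38 880 mm⁴.
Web: 24 × 90, A = 2 160 mm², y = 63 mm, Ī = 1 458 000 mm⁴.
Centroid: ȳ = ΣA·y / ΣA = 41.4 mm.
Transfer each piece to the horizontal axis through the centroid using Ī + A·d² with d = y − 41.4:
  flange: d = -32.4 mm → contributes +1 550 534 mm⁴
  web: d = 21.6 mm → contributes +2 465 770 mm⁴
Total I = 4 016 304 mm⁴.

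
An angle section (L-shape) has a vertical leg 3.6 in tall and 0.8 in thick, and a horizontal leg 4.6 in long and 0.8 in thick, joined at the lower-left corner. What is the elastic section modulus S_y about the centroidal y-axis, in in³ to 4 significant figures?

S_y ≈ 3.854 in³

Break the section into simple shapes (no overlaps), measuring from the bottom-left corner of the bounding box.
Vertical leg: 0.8 × 3.6, A = 2.88 in², x = 0.4 in, Ī = 0.1536 in⁴.
Horizontal leg (remainder): 3.8 × 0.8, A = 3.04 in², x = 2.7 in, Ī = 3.65813 in⁴.
Centroid: x̄ = ΣA·x / ΣA = 1.58108 in.
Transfer each piece to the centroidal y-axis using Ī + A·d² with d = x − 1.58108:
  vertical leg: d = -1.18108 in → contributes +4.17106 in⁴
  horizontal leg (remainder): d = 1.11892 in → contributes +7.46415 in⁴
Total I = 11.6352 in⁴.
Extreme fibre distance c = 3.01892 in; S = I/c = 3.8541 in³.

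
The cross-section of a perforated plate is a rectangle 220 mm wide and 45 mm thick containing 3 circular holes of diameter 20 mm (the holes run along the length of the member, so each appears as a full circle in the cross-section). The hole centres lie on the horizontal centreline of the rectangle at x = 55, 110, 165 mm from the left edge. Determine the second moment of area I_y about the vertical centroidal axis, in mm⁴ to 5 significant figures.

Split into non-overlapping primitives; take the origin at the lower-left of the bounding box.
Plate: 220 × 45, A = 9 900 mm², x = 110 mm, Ī = 39 930 000 mm⁴.
Hole 1 (subtracted): ⌀20, A = 314.1593 mm², x = 55 mm, Ī = 7853.982 mm⁴.
Hole 2 (subtracted): ⌀20, A = 314.1593 mm², x = 110 mm, Ī = 7853.982 mm⁴.
Hole 3 (subtracted): ⌀20, A = 314.1593 mm², x = 165 mm, Ī = 7853.982 mm⁴.
By symmetry the centroid is at mid-width, x̄ = 110 mm.
Transfer each piece to the vertical centroidal axis using Ī + A·d² with d = x − 110:
  plate: d = 0 mm → contributes +39 930 000 mm⁴
  hole 1: d = -55 mm → contributes −958185.8 mm⁴
  hole 2: d = 0 mm → contributes −7853.982 mm⁴
  hole 3: d = 55 mm → contributes −958185.8 mm⁴
Total I = 38 005 774 mm⁴.

I_y ≈ 3.8006 × 10⁷ mm⁴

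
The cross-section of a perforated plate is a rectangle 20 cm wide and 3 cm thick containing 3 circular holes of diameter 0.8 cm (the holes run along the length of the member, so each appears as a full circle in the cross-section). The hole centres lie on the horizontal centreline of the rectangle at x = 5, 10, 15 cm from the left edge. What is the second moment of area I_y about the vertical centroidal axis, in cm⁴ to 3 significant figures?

Decompose the section into non-overlapping parts with the origin at the bottom-left of its bounding rectangle.
Plate: 20 × 3, A = 60 cm², x = 10 cm, Ī = 2 000 cm⁴.
Hole 1 (subtracted): ⌀0.8, A = 0.50265 cm², x = 5 cm, Ī = 0.020106 cm⁴.
Hole 2 (subtracted): ⌀0.8, A = 0.50265 cm², x = 10 cm, Ī = 0.020106 cm⁴.
Hole 3 (subtracted): ⌀0.8, A = 0.50265 cm², x = 15 cm, Ī = 0.020106 cm⁴.
By symmetry the centroid is at mid-width, x̄ = 10 cm.
Transfer each piece to the vertical centroidal axis using Ī + A·d² with d = x − 10:
  plate: d = 0 cm → contributes +2 000 cm⁴
  hole 1: d = -5 cm → contributes −12.586 cm⁴
  hole 2: d = 0 cm → contributes −0.020106 cm⁴
  hole 3: d = 5 cm → contributes −12.586 cm⁴
Total I = 1974.8 cm⁴.

I_y ≈ 1970 cm⁴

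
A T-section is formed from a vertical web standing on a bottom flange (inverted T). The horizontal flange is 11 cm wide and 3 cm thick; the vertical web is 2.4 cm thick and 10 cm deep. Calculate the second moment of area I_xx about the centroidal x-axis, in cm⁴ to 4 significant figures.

I_xx ≈ 811.8 cm⁴

Decompose the section into non-overlapping parts with the origin at the bottom-left of its bounding rectangle.
Flange: 11 × 3, A = 33 cm², y = 1.5 cm, Ī = 24.75 cm⁴.
Web: 2.4 × 10, A = 24 cm², y = 8 cm, Ī = 200 cm⁴.
Centroid: ȳ = ΣA·y / ΣA = 4.23684 cm.
Transfer each piece to the centroidal x-axis using Ī + A·d² with d = y − 4.23684:
  flange: d = -2.73684 cm → contributes +271.93 cm⁴
  web: d = 3.76316 cm → contributes +539.873 cm⁴
Total I = 811.803 cm⁴.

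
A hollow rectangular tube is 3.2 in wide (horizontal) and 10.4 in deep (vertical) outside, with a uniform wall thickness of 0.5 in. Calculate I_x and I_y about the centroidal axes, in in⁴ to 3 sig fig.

I_x ≈ 148 in⁴, I_y ≈ 20.1 in⁴

Decompose the section into non-overlapping parts with the origin at the bottom-left of its bounding rectangle.
Outer rectangle: 3.2 × 10.4, A = 33.28 in², y = 5.2 in, Ī = 299.96 in⁴.
Inner void (subtracted): 2.2 × 9.4, A = 20.68 in², y = 5.2 in, Ī = 152.27 in⁴.
By symmetry the centroid is at mid-height, ȳ = 5.2 in.
All pieces are centred on the centroidal x-axis, so I = ΣĪ (holes subtracted) = 147.69 in⁴.
Repeating about the centroidal y-axis gives I_y = 20.058 in⁴.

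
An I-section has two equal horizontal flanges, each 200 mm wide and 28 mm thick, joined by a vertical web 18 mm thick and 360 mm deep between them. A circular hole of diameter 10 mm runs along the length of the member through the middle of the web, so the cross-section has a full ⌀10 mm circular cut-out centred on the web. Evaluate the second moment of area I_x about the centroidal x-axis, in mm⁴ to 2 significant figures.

Break the section into simple shapes (no overlaps), measuring from the bottom-left corner of the bounding box.
Bottom flange: 200 × 28, A = 5 600 mm², y = 14 mm, Ī = 365 867 mm⁴.
Web: 18 × 360, A = 6 480 mm², y = 208 mm, Ī = 69 984 000 mm⁴.
Top flange: 200 × 28, A = 5 600 mm², y = 402 mm, Ī = 365 867 mm⁴.
Hole (subtracted): ⌀10, A = 78.54 mm², y = 208 mm, Ī = 490.9 mm⁴.
By symmetry the centroid is at mid-height, ȳ = 208 mm.
Transfer each piece to the centroidal x-axis using Ī + A·d² with d = y − 208:
  bottom flange: d = -194 mm → contributes +211 127 467 mm⁴
  web: d = 0 mm → contributes +69 984 000 mm⁴
  top flange: d = 194 mm → contributes +211 127 467 mm⁴
  hole: d = 0 mm → contributes −490.9 mm⁴
Total I = 492 238 442 mm⁴.

I_x ≈ 4.9 × 10⁸ mm⁴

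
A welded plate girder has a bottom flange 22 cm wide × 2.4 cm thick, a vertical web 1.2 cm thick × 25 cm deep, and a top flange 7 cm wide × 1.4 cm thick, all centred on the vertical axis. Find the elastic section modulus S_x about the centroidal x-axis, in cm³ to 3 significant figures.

Split into non-overlapping primitives; take the origin at the lower-left of the bounding box.
Bottom plate: 22 × 2.4, A = 52.8 cm², y = 1.2 cm, Ī = 25.344 cm⁴.
Web plate: 1.2 × 25, A = 30 cm², y = 14.9 cm, Ī = 1562.5 cm⁴.
Top plate: 7 × 1.4, A = 9.8 cm², y = 28.1 cm, Ī = 1.6007 cm⁴.
Centroid: ȳ = ΣA·y / ΣA = 8.4853 cm.
Transfer each piece to the centroidal x-axis using Ī + A·d² with d = y − 8.4853:
  bottom plate: d = -7.2853 cm → contributes +2827.7 cm⁴
  web plate: d = 6.4147 cm → contributes +2796.9 cm⁴
  top plate: d = 19.615 cm → contributes +3 772 cm⁴
Total I = 9396.7 cm⁴.
Extreme fibre distance c = 20.315 cm; S = I/c = 462.56 cm³.

S_x ≈ 463 cm³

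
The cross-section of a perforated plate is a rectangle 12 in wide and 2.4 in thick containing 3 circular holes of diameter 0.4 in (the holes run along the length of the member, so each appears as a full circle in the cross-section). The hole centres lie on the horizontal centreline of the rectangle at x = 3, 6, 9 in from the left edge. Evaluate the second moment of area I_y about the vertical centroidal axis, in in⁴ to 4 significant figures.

Split into non-overlapping primitives; take the origin at the lower-left of the bounding box.
Plate: 12 × 2.4, A = 28.8 in², x = 6 in, Ī = 345.6 in⁴.
Hole 1 (subtracted): ⌀0.4, A = 0.125664 in², x = 3 in, Ī = 0.00125664 in⁴.
Hole 2 (subtracted): ⌀0.4, A = 0.125664 in², x = 6 in, Ī = 0.00125664 in⁴.
Hole 3 (subtracted): ⌀0.4, A = 0.125664 in², x = 9 in, Ī = 0.00125664 in⁴.
By symmetry the centroid is at mid-width, x̄ = 6 in.
Transfer each piece to the vertical centroidal axis using Ī + A·d² with d = x − 6:
  plate: d = 0 in → contributes +345.6 in⁴
  hole 1: d = -3 in → contributes −1.13223 in⁴
  hole 2: d = 0 in → contributes −0.00125664 in⁴
  hole 3: d = 3 in → contributes −1.13223 in⁴
Total I = 343.334 in⁴.

I_y ≈ 343.3 in⁴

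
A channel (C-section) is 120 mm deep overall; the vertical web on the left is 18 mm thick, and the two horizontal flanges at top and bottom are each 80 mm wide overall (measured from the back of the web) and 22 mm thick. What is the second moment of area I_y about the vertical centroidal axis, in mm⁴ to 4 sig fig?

I_y ≈ 2.861 × 10⁶ mm⁴

Treat the section as a set of non-overlapping primitives; coordinates are from the bounding-box lower-left.
Web: 18 × 120, A = 2 160 mm², x = 9 mm, Ī = 58 320 mm⁴.
Top flange (beyond web): 62 × 22, A = 1 364 mm², x = 49 mm, Ī = 436 935 mm⁴.
Bottom flange (beyond web): 62 × 22, A = 1 364 mm², x = 49 mm, Ī = 436 935 mm⁴.
Centroid: x̄ = ΣA·x / ΣA = 31.3241 mm.
Transfer each piece to the vertical centroidal axis using Ī + A·d² with d = x − 31.3241:
  web: d = -22.3241 mm → contributes +1 134 785 mm⁴
  top flange (beyond web): d = 17.6759 mm → contributes +863 101 mm⁴
  bottom flange (beyond web): d = 17.6759 mm → contributes +863 101 mm⁴
Total I = 2 860 988 mm⁴.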